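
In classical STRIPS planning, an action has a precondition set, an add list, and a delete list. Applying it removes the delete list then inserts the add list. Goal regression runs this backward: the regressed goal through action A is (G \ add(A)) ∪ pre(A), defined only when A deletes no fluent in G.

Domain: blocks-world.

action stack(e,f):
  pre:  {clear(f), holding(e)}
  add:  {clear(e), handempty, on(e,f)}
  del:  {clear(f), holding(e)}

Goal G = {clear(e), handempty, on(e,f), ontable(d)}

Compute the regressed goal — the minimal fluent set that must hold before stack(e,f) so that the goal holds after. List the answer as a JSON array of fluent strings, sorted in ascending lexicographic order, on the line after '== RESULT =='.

Regress:
  G ∩ del = {}  (empty — regression defined)
  G \ add = {clear(e), handempty, on(e,f), ontable(d)} \ {clear(e), handempty, on(e,f)} = {ontable(d)}
  ∪ pre   = {ontable(d)} ∪ {clear(f), holding(e)}
          = {clear(f), holding(e), ontable(d)}

== RESULT ==
["clear(f)", "holding(e)", "ontable(d)"]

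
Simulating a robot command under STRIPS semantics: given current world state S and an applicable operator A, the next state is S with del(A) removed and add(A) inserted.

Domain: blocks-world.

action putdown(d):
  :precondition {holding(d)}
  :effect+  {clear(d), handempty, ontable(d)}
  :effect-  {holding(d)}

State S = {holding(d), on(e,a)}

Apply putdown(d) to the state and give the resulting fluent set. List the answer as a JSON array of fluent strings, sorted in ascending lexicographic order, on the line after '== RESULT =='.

Progress:
  pre ⊆ S: {holding(d)} ⊆ S  — applicable
  S \ del = {on(e,a)}
  ∪ add   = {clear(d), handempty, on(e,a), ontable(d)}

== RESULT ==
["clear(d)", "handempty", "on(e,a)", "ontable(d)"]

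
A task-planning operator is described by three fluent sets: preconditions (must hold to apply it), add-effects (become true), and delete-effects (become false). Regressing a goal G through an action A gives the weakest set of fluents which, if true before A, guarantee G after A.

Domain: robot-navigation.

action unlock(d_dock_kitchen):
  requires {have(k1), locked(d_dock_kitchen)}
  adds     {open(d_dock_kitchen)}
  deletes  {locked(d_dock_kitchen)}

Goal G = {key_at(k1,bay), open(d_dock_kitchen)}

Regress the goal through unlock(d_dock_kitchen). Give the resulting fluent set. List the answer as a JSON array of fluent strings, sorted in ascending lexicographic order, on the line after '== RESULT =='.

Regress:
  G ∩ del = {}  (empty — regression defined)
  G \ add = {key_at(k1,bay), open(d_dock_kitchen)} \ {open(d_dock_kitchen)} = {key_at(k1,bay)}
  ∪ pre   = {key_at(k1,bay)} ∪ {have(k1), locked(d_dock_kitchen)}
          = {have(k1), key_at(k1,bay), locked(d_dock_kitchen)}

== RESULT ==
["have(k1)", "key_at(k1,bay)", "locked(d_dock_kitchen)"]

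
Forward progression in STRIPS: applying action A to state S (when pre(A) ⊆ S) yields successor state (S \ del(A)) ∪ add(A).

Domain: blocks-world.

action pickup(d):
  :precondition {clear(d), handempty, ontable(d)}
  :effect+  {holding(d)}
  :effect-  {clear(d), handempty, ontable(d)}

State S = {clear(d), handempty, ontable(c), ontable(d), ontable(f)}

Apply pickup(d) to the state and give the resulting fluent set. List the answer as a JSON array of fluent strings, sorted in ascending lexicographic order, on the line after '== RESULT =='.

Compute (S \ del) ∪ add:
  pre ⊆ S: {clear(d), handempty, ontable(d)} ⊆ S  — applicable
  S \ del = {ontable(c), ontable(f)}
  ∪ add   = {holding(d), ontable(c), ontable(f)}

== RESULT ==
["holding(d)", "ontable(c)", "ontable(f)"]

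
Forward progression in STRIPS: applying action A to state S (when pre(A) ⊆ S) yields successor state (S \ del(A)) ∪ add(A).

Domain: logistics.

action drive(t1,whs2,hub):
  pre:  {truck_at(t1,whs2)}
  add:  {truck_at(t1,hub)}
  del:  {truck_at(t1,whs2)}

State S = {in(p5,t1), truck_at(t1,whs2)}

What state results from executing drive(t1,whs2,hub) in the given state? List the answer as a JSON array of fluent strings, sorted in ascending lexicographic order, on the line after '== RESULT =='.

Compute (S \ del) ∪ add:
  pre ⊆ S: {truck_at(t1,whs2)} ⊆ S  — applicable
  S \ del = {in(p5,t1)}
  ∪ add   = {in(p5,t1), truck_at(t1,hub)}

== RESULT ==
["in(p5,t1)", "truck_at(t1,hub)"]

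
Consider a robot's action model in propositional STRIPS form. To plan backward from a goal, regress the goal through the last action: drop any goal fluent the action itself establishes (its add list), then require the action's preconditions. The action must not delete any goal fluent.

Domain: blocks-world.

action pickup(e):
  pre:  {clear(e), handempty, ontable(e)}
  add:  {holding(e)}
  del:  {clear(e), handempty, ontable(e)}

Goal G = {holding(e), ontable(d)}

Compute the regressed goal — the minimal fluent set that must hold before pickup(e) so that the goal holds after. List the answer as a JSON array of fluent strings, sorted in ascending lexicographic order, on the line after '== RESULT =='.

Regress:
  G ∩ del = {}  (empty — regression defined)
  G \ add = {holding(e), ontable(d)} \ {holding(e)} = {ontable(d)}
  ∪ pre   = {ontable(d)} ∪ {clear(e), handempty, ontable(e)}
          = {clear(e), handempty, ontable(d), ontable(e)}

== RESULT ==
["clear(e)", "handempty", "ontable(d)", "ontable(e)"]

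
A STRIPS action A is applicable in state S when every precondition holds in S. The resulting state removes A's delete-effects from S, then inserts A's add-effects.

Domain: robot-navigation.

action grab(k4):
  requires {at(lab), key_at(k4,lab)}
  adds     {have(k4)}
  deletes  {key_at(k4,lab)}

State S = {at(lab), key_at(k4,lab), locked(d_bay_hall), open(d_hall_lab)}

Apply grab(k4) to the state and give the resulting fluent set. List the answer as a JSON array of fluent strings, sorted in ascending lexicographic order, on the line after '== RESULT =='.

Progress:
  pre ⊆ S: {at(lab), key_at(k4,lab)} ⊆ S  — applicable
  S \ del = {at(lab), locked(d_bay_hall), open(d_hall_lab)}
  ∪ add   = {at(lab), have(k4), locked(d_bay_hall), open(d_hall_lab)}

== RESULT ==
["at(lab)", "have(k4)", "locked(d_bay_hall)", "open(d_hall_lab)"]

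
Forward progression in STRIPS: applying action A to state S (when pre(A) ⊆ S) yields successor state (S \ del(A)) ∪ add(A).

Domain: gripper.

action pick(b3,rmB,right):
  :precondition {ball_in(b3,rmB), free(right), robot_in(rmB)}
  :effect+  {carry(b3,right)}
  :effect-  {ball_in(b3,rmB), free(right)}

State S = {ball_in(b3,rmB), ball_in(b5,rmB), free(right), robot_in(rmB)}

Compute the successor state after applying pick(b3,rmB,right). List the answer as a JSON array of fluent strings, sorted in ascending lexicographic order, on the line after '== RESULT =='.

Compute (S \ del) ∪ add:
  pre ⊆ S: {ball_in(b3,rmB), free(right), robot_in(rmB)} ⊆ S  — applicable
  S \ del = {ball_in(b5,rmB), robot_in(rmB)}
  ∪ add   = {ball_in(b5,rmB), carry(b3,right), robot_in(rmB)}

== RESULT ==
["ball_in(b5,rmB)", "carry(b3,right)", "robot_in(rmB)"]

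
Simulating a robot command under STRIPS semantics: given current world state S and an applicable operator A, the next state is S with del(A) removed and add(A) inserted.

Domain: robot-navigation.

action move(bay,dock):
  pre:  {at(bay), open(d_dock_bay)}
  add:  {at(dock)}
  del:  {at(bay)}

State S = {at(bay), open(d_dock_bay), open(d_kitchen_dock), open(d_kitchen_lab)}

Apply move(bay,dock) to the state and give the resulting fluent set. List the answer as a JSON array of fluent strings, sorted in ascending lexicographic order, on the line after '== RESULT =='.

Progress:
  pre ⊆ S: {at(bay), open(d_dock_bay)} ⊆ S  — applicable
  S \ del = {open(d_dock_bay), open(d_kitchen_dock), open(d_kitchen_lab)}
  ∪ add   = {at(dock), open(d_dock_bay), open(d_kitchen_dock), open(d_kitchen_lab)}

== RESULT ==
["at(dock)", "open(d_dock_bay)", "open(d_kitchen_dock)", "open(d_kitchen_lab)"]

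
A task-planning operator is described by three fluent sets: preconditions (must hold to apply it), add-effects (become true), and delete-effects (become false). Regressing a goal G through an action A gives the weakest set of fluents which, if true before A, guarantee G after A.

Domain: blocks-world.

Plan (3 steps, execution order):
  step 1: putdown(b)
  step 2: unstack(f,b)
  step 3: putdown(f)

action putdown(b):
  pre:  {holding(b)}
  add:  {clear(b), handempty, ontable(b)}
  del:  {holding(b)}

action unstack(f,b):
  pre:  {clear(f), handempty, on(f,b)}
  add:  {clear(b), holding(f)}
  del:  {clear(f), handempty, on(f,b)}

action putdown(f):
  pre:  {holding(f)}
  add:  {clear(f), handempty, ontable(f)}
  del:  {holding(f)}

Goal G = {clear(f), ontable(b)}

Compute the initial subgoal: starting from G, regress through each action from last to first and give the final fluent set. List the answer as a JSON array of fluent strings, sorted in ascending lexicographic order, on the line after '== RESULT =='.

Regress step by step:
  through step 3 (putdown(f)): drop {clear(f)}, keep {ontable(b)}, require {holding(f)}
    → {holding(f), ontable(b)}
  through step 2 (unstack(f,b)): drop {holding(f)}, keep {ontable(b)}, require {clear(f), handempty, on(f,b)}
    → {clear(f), handempty, on(f,b), ontable(b)}
  through step 1 (putdown(b)): drop {handempty, ontable(b)}, keep {clear(f), on(f,b)}, require {holding(b)}
    → {clear(f), holding(b), on(f,b)}

== RESULT ==
["clear(f)", "holding(b)", "on(f,b)"]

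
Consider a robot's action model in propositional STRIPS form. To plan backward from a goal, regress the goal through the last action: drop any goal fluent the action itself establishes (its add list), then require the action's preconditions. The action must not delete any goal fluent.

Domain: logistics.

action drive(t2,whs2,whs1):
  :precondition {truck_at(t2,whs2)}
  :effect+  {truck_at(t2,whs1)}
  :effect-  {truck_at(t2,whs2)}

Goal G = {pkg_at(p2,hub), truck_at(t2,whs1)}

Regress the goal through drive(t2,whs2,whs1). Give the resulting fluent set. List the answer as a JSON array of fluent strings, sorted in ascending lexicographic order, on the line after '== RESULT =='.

Compute (G \ add) ∪ pre:
  G ∩ del = {}  (empty — regression defined)
  G \ add = {pkg_at(p2,hub), truck_at(t2,whs1)} \ {truck_at(t2,whs1)} = {pkg_at(p2,hub)}
  ∪ pre   = {pkg_at(p2,hub)} ∪ {truck_at(t2,whs2)}
          = {pkg_at(p2,hub), truck_at(t2,whs2)}

== RESULT ==
["pkg_at(p2,hub)", "truck_at(t2,whs2)"]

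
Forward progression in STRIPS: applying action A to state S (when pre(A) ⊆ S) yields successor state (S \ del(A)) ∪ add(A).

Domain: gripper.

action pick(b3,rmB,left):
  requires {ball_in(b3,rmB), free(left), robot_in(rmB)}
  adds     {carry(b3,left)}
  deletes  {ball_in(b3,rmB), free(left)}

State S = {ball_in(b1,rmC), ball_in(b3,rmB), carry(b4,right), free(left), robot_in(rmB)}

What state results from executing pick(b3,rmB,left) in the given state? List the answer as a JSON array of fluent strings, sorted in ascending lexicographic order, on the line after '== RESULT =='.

Compute (S \ del) ∪ add:
  pre ⊆ S: {ball_in(b3,rmB), free(left), robot_in(rmB)} ⊆ S  — applicable
  S \ del = {ball_in(b1,rmC), carry(b4,right), robot_in(rmB)}
  ∪ add   = {ball_in(b1,rmC), carry(b3,left), carry(b4,right), robot_in(rmB)}

== RESULT ==
["ball_in(b1,rmC)", "carry(b3,left)", "carry(b4,right)", "robot_in(rmB)"]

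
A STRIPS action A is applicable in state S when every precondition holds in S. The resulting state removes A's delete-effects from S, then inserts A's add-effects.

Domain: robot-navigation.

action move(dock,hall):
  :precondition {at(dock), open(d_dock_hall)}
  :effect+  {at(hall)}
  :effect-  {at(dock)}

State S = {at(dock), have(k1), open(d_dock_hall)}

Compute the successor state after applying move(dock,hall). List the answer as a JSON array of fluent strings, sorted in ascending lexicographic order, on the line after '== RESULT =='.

Compute (S \ del) ∪ add:
  pre ⊆ S: {at(dock), open(d_dock_hall)} ⊆ S  — applicable
  S \ del = {have(k1), open(d_dock_hall)}
  ∪ add   = {at(hall), have(k1), open(d_dock_hall)}

== RESULT ==
["at(hall)", "have(k1)", "open(d_dock_hall)"]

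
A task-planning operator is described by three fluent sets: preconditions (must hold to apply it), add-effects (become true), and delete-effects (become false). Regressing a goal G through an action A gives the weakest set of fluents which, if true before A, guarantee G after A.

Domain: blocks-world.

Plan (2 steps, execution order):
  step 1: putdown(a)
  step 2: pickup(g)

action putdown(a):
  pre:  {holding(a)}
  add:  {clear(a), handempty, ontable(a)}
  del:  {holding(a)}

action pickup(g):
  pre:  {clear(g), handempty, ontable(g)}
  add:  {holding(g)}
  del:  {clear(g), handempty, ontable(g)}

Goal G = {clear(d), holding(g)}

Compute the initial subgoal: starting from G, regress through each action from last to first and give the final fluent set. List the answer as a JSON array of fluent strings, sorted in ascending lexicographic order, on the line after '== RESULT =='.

Regress step by step:
  through step 2 (pickup(g)): drop {holding(g)}, keep {clear(d)}, require {clear(g), handempty, ontable(g)}
    → {clear(d), clear(g), handempty, ontable(g)}
  through step 1 (putdown(a)): drop {handempty}, keep {clear(d), clear(g), ontable(g)}, require {holding(a)}
    → {clear(d), clear(g), holding(a), ontable(g)}

== RESULT ==
["clear(d)", "clear(g)", "holding(a)", "ontable(g)"]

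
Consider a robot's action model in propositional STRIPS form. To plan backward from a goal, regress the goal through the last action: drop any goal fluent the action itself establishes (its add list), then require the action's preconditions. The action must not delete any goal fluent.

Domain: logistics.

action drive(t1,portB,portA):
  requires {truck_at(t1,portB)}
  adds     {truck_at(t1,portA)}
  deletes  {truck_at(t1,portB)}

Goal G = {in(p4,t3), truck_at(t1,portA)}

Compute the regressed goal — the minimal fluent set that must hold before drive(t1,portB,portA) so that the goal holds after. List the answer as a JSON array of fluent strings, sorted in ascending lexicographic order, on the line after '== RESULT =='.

Regress:
  G ∩ del = {}  (empty — regression defined)
  G \ add = {in(p4,t3), truck_at(t1,portA)} \ {truck_at(t1,portA)} = {in(p4,t3)}
  ∪ pre   = {in(p4,t3)} ∪ {truck_at(t1,portB)}
          = {in(p4,t3), truck_at(t1,portB)}

== RESULT ==
["in(p4,t3)", "truck_at(t1,portB)"]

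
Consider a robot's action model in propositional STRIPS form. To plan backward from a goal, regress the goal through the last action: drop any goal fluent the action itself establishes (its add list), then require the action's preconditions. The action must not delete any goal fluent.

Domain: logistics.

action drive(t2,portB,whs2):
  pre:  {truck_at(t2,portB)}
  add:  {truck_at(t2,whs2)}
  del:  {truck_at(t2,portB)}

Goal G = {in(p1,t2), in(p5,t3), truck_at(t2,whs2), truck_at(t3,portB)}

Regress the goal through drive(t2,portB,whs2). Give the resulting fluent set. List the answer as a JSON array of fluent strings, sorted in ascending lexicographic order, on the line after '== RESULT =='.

Regress:
  G ∩ del = {}  (empty — regression defined)
  G \ add = {in(p1,t2), in(p5,t3), truck_at(t2,whs2), truck_at(t3,portB)} \ {truck_at(t2,whs2)} = {in(p1,t2), in(p5,t3), truck_at(t3,portB)}
  ∪ pre   = {in(p1,t2), in(p5,t3), truck_at(t3,portB)} ∪ {truck_at(t2,portB)}
          = {in(p1,t2), in(p5,t3), truck_at(t2,portB), truck_at(t3,portB)}

== RESULT ==
["in(p1,t2)", "in(p5,t3)", "truck_at(t2,portB)", "truck_at(t3,portB)"]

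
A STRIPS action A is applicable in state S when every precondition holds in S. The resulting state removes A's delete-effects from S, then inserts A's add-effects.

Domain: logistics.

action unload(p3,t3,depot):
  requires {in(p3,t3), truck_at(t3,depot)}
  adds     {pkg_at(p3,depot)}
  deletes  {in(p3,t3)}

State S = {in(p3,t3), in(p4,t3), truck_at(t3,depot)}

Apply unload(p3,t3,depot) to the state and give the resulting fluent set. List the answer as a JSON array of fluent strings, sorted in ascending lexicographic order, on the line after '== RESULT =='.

Compute (S \ del) ∪ add:
  pre ⊆ S: {in(p3,t3), truck_at(t3,depot)} ⊆ S  — applicable
  S \ del = {in(p4,t3), truck_at(t3,depot)}
  ∪ add   = {in(p4,t3), pkg_at(p3,depot), truck_at(t3,depot)}

== RESULT ==
["in(p4,t3)", "pkg_at(p3,depot)", "truck_at(t3,depot)"]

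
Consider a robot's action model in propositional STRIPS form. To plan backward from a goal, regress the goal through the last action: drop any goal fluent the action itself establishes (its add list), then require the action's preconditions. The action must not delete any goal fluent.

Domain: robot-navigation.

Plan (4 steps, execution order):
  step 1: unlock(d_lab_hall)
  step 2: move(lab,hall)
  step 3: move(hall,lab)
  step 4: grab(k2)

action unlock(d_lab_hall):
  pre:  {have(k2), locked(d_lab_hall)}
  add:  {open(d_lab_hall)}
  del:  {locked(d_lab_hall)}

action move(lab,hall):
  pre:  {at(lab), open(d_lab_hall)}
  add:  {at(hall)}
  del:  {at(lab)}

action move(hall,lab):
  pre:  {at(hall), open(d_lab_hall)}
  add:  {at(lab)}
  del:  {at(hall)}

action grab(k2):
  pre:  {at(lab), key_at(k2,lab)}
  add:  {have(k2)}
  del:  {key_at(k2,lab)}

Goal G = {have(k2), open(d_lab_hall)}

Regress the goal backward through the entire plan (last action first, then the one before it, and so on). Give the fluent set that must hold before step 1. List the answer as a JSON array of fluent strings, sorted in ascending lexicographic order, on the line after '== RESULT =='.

Work backward from the goal:
  through step 4 (grab(k2)): drop {have(k2)}, keep {open(d_lab_hall)}, require {at(lab), key_at(k2,lab)}
    → {at(lab), key_at(k2,lab), open(d_lab_hall)}
  through step 3 (move(hall,lab)): drop {at(lab)}, keep {key_at(k2,lab), open(d_lab_hall)}, require {at(hall), open(d_lab_hall)}
    → {at(hall), key_at(k2,lab), open(d_lab_hall)}
  through step 2 (move(lab,hall)): drop {at(hall)}, keep {key_at(k2,lab), open(d_lab_hall)}, require {at(lab), open(d_lab_hall)}
    → {at(lab), key_at(k2,lab), open(d_lab_hall)}
  through step 1 (unlock(d_lab_hall)): drop {open(d_lab_hall)}, keep {at(lab), key_at(k2,lab)}, require {have(k2), locked(d_lab_hall)}
    → {at(lab), have(k2), key_at(k2,lab), locked(d_lab_hall)}

== RESULT ==
["at(lab)", "have(k2)", "key_at(k2,lab)", "locked(d_lab_hall)"]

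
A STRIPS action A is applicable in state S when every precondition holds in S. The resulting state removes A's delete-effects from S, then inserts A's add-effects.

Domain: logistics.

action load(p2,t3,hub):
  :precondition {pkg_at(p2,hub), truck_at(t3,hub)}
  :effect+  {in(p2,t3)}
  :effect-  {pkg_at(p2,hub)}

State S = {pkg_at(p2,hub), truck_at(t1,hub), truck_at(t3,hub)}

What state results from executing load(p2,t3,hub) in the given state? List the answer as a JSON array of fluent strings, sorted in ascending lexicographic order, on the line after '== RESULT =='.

Compute (S \ del) ∪ add:
  pre ⊆ S: {pkg_at(p2,hub), truck_at(t3,hub)} ⊆ S  — applicable
  S \ del = {truck_at(t1,hub), truck_at(t3,hub)}
  ∪ add   = {in(p2,t3), truck_at(t1,hub), truck_at(t3,hub)}

== RESULT ==
["in(p2,t3)", "truck_at(t1,hub)", "truck_at(t3,hub)"]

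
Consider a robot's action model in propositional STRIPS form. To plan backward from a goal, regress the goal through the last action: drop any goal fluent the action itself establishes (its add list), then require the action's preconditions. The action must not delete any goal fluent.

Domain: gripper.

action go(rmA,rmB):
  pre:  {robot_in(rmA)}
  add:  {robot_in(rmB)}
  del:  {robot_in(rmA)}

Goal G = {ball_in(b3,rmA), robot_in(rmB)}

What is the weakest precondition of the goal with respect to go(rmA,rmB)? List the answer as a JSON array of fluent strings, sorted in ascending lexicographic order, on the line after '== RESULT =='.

Regress:
  G ∩ del = {}  (empty — regression defined)
  G \ add = {ball_in(b3,rmA), robot_in(rmB)} \ {robot_in(rmB)} = {ball_in(b3,rmA)}
  ∪ pre   = {ball_in(b3,rmA)} ∪ {robot_in(rmA)}
          = {ball_in(b3,rmA), robot_in(rmA)}

== RESULT ==
["ball_in(b3,rmA)", "robot_in(rmA)"]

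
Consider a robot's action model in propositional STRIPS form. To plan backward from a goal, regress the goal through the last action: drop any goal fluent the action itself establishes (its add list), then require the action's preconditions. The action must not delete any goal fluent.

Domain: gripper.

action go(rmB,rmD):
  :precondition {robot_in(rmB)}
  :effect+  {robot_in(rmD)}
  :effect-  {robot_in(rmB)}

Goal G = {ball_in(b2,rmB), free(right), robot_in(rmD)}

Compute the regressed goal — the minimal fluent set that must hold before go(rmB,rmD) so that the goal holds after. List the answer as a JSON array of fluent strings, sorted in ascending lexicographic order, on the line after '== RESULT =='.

Compute (G \ add) ∪ pre:
  G ∩ del = {}  (empty — regression defined)
  G \ add = {ball_in(b2,rmB), free(right), robot_in(rmD)} \ {robot_in(rmD)} = {ball_in(b2,rmB), free(right)}
  ∪ pre   = {ball_in(b2,rmB), free(right)} ∪ {robot_in(rmB)}
          = {ball_in(b2,rmB), free(right), robot_in(rmB)}

== RESULT ==
["ball_in(b2,rmB)", "free(right)", "robot_in(rmB)"]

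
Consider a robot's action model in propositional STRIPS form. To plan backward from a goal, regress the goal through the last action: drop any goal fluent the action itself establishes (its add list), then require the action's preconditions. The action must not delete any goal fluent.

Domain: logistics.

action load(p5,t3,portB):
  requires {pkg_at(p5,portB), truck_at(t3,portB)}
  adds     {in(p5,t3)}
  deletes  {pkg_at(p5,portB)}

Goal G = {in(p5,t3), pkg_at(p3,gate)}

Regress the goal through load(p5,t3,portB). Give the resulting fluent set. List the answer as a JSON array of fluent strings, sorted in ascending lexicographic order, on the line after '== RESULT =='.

Regress:
  G ∩ del = {}  (empty — regression defined)
  G \ add = {in(p5,t3), pkg_at(p3,gate)} \ {in(p5,t3)} = {pkg_at(p3,gate)}
  ∪ pre   = {pkg_at(p3,gate)} ∪ {pkg_at(p5,portB), truck_at(t3,portB)}
          = {pkg_at(p3,gate), pkg_at(p5,portB), truck_at(t3,portB)}

== RESULT ==
["pkg_at(p3,gate)", "pkg_at(p5,portB)", "truck_at(t3,portB)"]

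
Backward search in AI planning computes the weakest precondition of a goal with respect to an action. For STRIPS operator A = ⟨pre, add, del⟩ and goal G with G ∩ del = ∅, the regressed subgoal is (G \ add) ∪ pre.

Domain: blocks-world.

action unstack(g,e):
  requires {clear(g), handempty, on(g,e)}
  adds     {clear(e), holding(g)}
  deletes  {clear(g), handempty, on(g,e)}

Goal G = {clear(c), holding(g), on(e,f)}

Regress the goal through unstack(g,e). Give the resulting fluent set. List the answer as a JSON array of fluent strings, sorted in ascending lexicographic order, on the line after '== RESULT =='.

Regress:
  G ∩ del = {}  (empty — regression defined)
  G \ add = {clear(c), holding(g), on(e,f)} \ {clear(e), holding(g)} = {clear(c), on(e,f)}
  ∪ pre   = {clear(c), on(e,f)} ∪ {clear(g), handempty, on(g,e)}
          = {clear(c), clear(g), handempty, on(e,f), on(g,e)}

== RESULT ==
["clear(c)", "clear(g)", "handempty", "on(e,f)", "on(g,e)"]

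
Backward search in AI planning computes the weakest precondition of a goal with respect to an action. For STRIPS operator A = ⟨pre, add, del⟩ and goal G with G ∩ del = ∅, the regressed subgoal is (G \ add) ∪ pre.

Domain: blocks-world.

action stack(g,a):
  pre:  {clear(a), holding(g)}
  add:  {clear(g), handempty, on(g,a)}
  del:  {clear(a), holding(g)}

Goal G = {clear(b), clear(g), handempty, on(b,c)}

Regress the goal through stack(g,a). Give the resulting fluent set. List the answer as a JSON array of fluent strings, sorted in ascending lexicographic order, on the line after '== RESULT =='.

Compute (G \ add) ∪ pre:
  G ∩ del = {}  (empty — regression defined)
  G \ add = {clear(b), clear(g), handempty, on(b,c)} \ {clear(g), handempty, on(g,a)} = {clear(b), on(b,c)}
  ∪ pre   = {clear(b), on(b,c)} ∪ {clear(a), holding(g)}
          = {clear(a), clear(b), holding(g), on(b,c)}

== RESULT ==
["clear(a)", "clear(b)", "holding(g)", "on(b,c)"]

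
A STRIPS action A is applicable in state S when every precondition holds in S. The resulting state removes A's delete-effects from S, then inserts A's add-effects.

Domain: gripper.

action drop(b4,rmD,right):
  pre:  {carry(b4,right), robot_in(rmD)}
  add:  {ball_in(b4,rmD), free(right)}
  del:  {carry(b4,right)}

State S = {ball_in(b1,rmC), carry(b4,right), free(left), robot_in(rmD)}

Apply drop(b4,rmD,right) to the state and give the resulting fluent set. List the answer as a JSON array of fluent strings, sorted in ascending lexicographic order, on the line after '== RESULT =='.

Compute (S \ del) ∪ add:
  pre ⊆ S: {carry(b4,right), robot_in(rmD)} ⊆ S  — applicable
  S \ del = {ball_in(b1,rmC), free(left), robot_in(rmD)}
  ∪ add   = {ball_in(b1,rmC), ball_in(b4,rmD), free(left), free(right), robot_in(rmD)}

== RESULT ==
["ball_in(b1,rmC)", "ball_in(b4,rmD)", "free(left)", "free(right)", "robot_in(rmD)"]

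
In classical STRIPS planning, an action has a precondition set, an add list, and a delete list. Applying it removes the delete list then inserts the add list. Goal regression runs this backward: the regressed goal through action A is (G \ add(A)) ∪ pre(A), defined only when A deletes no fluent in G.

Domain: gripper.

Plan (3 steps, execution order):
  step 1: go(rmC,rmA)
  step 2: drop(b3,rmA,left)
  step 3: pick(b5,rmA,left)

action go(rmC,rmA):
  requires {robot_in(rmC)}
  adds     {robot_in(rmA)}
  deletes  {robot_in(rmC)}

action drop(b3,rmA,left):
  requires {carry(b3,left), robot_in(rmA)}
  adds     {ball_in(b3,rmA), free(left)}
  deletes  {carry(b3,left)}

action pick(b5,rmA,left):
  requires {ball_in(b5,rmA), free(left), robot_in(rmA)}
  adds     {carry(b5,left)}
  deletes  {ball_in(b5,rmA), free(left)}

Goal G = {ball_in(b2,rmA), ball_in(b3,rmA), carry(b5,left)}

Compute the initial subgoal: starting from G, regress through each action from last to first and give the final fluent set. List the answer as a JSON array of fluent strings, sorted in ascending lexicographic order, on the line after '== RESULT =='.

Work backward from the goal:
  through step 3 (pick(b5,rmA,left)): drop {carry(b5,left)}, keep {ball_in(b2,rmA), ball_in(b3,rmA)}, require {ball_in(b5,rmA), free(left), robot_in(rmA)}
    → {ball_in(b2,rmA), ball_in(b3,rmA), ball_in(b5,rmA), free(left), robot_in(rmA)}
  through step 2 (drop(b3,rmA,left)): drop {ball_in(b3,rmA), free(left)}, keep {ball_in(b2,rmA), ball_in(b5,rmA), robot_in(rmA)}, require {carry(b3,left), robot_in(rmA)}
    → {ball_in(b2,rmA), ball_in(b5,rmA), carry(b3,left), robot_in(rmA)}
  through step 1 (go(rmC,rmA)): drop {robot_in(rmA)}, keep {ball_in(b2,rmA), ball_in(b5,rmA), carry(b3,left)}, require {robot_in(rmC)}
    → {ball_in(b2,rmA), ball_in(b5,rmA), carry(b3,left), robot_in(rmC)}

== RESULT ==
["ball_in(b2,rmA)", "ball_in(b5,rmA)", "carry(b3,left)", "robot_in(rmC)"]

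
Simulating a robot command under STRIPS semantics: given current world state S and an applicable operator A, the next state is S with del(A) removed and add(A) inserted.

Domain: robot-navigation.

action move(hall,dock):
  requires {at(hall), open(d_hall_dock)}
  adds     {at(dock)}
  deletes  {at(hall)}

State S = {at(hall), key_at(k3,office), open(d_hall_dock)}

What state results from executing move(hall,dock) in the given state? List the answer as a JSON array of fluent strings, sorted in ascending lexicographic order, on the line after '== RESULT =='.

Compute (S \ del) ∪ add:
  pre ⊆ S: {at(hall), open(d_hall_dock)} ⊆ S  — applicable
  S \ del = {key_at(k3,office), open(d_hall_dock)}
  ∪ add   = {at(dock), key_at(k3,office), open(d_hall_dock)}

== RESULT ==
["at(dock)", "key_at(k3,office)", "open(d_hall_dock)"]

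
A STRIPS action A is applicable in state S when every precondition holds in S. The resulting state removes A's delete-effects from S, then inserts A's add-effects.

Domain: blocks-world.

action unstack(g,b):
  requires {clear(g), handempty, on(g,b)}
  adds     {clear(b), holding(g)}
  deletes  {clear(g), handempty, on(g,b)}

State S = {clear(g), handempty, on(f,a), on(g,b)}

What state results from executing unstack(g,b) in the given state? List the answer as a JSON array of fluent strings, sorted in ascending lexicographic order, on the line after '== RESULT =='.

Compute (S \ del) ∪ add:
  pre ⊆ S: {clear(g), handempty, on(g,b)} ⊆ S  — applicable
  S \ del = {on(f,a)}
  ∪ add   = {clear(b), holding(g), on(f,a)}

== RESULT ==
["clear(b)", "holding(g)", "on(f,a)"]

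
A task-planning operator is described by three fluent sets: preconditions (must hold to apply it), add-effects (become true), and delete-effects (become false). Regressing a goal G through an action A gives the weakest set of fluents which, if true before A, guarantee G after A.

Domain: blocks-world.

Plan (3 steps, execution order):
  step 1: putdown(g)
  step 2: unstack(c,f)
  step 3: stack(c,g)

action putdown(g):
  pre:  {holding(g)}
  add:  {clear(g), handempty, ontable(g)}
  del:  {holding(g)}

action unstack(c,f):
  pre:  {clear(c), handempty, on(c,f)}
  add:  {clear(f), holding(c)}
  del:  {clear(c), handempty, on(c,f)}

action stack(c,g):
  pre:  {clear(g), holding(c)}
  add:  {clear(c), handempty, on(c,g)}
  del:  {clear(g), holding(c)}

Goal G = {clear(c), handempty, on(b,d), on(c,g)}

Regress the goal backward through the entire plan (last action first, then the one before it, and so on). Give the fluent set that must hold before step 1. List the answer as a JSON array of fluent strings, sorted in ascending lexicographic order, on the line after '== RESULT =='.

Work backward from the goal:
  through step 3 (stack(c,g)): drop {clear(c), handempty, on(c,g)}, keep {on(b,d)}, require {clear(g), holding(c)}
    → {clear(g), holding(c), on(b,d)}
  through step 2 (unstack(c,f)): drop {holding(c)}, keep {clear(g), on(b,d)}, require {clear(c), handempty, on(c,f)}
    → {clear(c), clear(g), handempty, on(b,d), on(c,f)}
  through step 1 (putdown(g)): drop {clear(g), handempty}, keep {clear(c), on(b,d), on(c,f)}, require {holding(g)}
    → {clear(c), holding(g), on(b,d), on(c,f)}

== RESULT ==
["clear(c)", "holding(g)", "on(b,d)", "on(c,f)"]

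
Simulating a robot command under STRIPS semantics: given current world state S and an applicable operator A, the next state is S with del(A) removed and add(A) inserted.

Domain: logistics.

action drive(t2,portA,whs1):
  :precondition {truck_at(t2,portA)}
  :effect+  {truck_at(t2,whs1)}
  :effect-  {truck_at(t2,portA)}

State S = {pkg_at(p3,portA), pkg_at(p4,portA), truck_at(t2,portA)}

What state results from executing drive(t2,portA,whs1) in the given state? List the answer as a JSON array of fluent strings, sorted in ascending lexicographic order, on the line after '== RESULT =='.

Progress:
  pre ⊆ S: {truck_at(t2,portA)} ⊆ S  — applicable
  S \ del = {pkg_at(p3,portA), pkg_at(p4,portA)}
  ∪ add   = {pkg_at(p3,portA), pkg_at(p4,portA), truck_at(t2,whs1)}

== RESULT ==
["pkg_at(p3,portA)", "pkg_at(p4,portA)", "truck_at(t2,whs1)"]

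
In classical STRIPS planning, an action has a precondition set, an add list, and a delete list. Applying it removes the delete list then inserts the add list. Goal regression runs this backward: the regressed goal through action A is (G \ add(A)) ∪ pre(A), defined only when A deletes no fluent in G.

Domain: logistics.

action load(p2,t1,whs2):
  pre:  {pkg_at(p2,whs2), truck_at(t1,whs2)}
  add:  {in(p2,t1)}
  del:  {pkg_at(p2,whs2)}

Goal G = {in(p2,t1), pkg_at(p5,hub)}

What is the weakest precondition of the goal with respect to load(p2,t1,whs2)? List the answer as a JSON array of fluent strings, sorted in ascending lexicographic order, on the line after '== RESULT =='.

Regress:
  G ∩ del = {}  (empty — regression defined)
  G \ add = {in(p2,t1), pkg_at(p5,hub)} \ {in(p2,t1)} = {pkg_at(p5,hub)}
  ∪ pre   = {pkg_at(p5,hub)} ∪ {pkg_at(p2,whs2), truck_at(t1,whs2)}
          = {pkg_at(p2,whs2), pkg_at(p5,hub), truck_at(t1,whs2)}

== RESULT ==
["pkg_at(p2,whs2)", "pkg_at(p5,hub)", "truck_at(t1,whs2)"]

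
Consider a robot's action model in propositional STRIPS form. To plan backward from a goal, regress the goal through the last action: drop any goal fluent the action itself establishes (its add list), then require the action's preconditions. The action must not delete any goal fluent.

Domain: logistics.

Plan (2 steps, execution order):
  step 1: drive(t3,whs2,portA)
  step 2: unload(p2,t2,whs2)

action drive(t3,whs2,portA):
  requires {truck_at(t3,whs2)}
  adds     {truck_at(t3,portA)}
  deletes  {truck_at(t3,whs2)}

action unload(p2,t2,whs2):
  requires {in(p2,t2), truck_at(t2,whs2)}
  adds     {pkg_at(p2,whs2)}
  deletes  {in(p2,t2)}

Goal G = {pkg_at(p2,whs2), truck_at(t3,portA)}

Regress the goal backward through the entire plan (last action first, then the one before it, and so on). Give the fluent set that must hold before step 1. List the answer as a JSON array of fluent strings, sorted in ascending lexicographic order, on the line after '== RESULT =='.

Regress step by step:
  through step 2 (unload(p2,t2,whs2)): drop {pkg_at(p2,whs2)}, keep {truck_at(t3,portA)}, require {in(p2,t2), truck_at(t2,whs2)}
    → {in(p2,t2), truck_at(t2,whs2), truck_at(t3,portA)}
  through step 1 (drive(t3,whs2,portA)): drop {truck_at(t3,portA)}, keep {in(p2,t2), truck_at(t2,whs2)}, require {truck_at(t3,whs2)}
    → {in(p2,t2), truck_at(t2,whs2), truck_at(t3,whs2)}

== RESULT ==
["in(p2,t2)", "truck_at(t2,whs2)", "truck_at(t3,whs2)"]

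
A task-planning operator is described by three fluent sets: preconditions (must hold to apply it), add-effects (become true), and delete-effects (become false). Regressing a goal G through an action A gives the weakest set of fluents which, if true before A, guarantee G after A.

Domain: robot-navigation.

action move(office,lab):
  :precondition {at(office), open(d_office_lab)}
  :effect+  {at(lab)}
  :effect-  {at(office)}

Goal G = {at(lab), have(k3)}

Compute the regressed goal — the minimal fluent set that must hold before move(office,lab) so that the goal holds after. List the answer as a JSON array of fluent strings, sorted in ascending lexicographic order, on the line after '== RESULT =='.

Regress:
  G ∩ del = {}  (empty — regression defined)
  G \ add = {at(lab), have(k3)} \ {at(lab)} = {have(k3)}
  ∪ pre   = {have(k3)} ∪ {at(office), open(d_office_lab)}
          = {at(office), have(k3), open(d_office_lab)}

== RESULT ==
["at(office)", "have(k3)", "open(d_office_lab)"]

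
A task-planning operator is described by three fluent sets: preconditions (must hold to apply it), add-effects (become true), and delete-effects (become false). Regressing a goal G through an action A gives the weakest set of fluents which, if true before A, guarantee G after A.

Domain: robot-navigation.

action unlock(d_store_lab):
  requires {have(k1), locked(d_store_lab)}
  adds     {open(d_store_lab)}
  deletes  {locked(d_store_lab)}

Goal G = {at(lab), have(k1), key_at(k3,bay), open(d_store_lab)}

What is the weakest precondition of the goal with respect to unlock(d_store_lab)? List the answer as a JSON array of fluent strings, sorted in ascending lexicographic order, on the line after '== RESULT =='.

Regress:
  G ∩ del = {}  (empty — regression defined)
  G \ add = {at(lab), have(k1), key_at(k3,bay), open(d_store_lab)} \ {open(d_store_lab)} = {at(lab), have(k1), key_at(k3,bay)}
  ∪ pre   = {at(lab), have(k1), key_at(k3,bay)} ∪ {have(k1), locked(d_store_lab)}
          = {at(lab), have(k1), key_at(k3,bay), locked(d_store_lab)}

== RESULT ==
["at(lab)", "have(k1)", "key_at(k3,bay)", "locked(d_store_lab)"]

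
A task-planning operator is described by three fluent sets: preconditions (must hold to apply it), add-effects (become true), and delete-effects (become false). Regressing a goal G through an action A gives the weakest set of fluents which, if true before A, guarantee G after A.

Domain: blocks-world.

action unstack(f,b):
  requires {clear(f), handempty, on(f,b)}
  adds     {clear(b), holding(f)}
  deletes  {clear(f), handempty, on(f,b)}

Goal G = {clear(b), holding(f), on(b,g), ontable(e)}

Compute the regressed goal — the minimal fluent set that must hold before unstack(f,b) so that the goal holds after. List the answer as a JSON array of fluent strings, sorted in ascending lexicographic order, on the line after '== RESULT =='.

Compute (G \ add) ∪ pre:
  G ∩ del = {}  (empty — regression defined)
  G \ add = {clear(b), holding(f), on(b,g), ontable(e)} \ {clear(b), holding(f)} = {on(b,g), ontable(e)}
  ∪ pre   = {on(b,g), ontable(e)} ∪ {clear(f), handempty, on(f,b)}
          = {clear(f), handempty, on(b,g), on(f,b), ontable(e)}

== RESULT ==
["clear(f)", "handempty", "on(b,g)", "on(f,b)", "ontable(e)"]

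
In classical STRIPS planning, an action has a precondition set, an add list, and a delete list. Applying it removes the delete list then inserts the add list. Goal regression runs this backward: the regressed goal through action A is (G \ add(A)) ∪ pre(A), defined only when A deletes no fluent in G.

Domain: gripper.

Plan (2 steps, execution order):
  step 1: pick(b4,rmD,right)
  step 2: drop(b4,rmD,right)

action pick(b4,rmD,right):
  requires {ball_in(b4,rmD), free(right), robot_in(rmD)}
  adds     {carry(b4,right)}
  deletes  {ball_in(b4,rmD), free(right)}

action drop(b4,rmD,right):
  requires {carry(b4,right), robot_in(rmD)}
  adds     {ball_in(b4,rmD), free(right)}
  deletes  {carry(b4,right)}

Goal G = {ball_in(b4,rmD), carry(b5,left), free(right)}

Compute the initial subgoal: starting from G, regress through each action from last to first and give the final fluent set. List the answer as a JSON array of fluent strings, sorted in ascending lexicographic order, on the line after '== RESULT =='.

Regress step by step:
  through step 2 (drop(b4,rmD,right)): drop {ball_in(b4,rmD), free(right)}, keep {carry(b5,left)}, require {carry(b4,right), robot_in(rmD)}
    → {carry(b4,right), carry(b5,left), robot_in(rmD)}
  through step 1 (pick(b4,rmD,right)): drop {carry(b4,right)}, keep {carry(b5,left), robot_in(rmD)}, require {ball_in(b4,rmD), free(right), robot_in(rmD)}
    → {ball_in(b4,rmD), carry(b5,left), free(right), robot_in(rmD)}

== RESULT ==
["ball_in(b4,rmD)", "carry(b5,left)", "free(right)", "robot_in(rmD)"]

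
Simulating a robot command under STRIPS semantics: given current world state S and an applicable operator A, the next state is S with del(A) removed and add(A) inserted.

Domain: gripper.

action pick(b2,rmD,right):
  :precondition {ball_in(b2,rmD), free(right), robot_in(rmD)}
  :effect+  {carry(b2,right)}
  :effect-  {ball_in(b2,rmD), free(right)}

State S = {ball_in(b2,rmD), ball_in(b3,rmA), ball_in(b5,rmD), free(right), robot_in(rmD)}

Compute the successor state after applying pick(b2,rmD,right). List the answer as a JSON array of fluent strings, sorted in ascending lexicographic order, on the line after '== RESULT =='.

Compute (S \ del) ∪ add:
  pre ⊆ S: {ball_in(b2,rmD), free(right), robot_in(rmD)} ⊆ S  — applicable
  S \ del = {ball_in(b3,rmA), ball_in(b5,rmD), robot_in(rmD)}
  ∪ add   = {ball_in(b3,rmA), ball_in(b5,rmD), carry(b2,right), robot_in(rmD)}

== RESULT ==
["ball_in(b3,rmA)", "ball_in(b5,rmD)", "carry(b2,right)", "robot_in(rmD)"]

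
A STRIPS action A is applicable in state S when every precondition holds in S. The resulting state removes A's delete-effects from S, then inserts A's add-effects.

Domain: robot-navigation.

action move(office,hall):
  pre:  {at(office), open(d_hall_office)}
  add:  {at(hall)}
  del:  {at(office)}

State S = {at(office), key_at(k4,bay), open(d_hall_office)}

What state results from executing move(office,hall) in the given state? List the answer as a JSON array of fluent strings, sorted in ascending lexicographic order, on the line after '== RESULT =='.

Progress:
  pre ⊆ S: {at(office), open(d_hall_office)} ⊆ S  — applicable
  S \ del = {key_at(k4,bay), open(d_hall_office)}
  ∪ add   = {at(hall), key_at(k4,bay), open(d_hall_office)}

== RESULT ==
["at(hall)", "key_at(k4,bay)", "open(d_hall_office)"]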